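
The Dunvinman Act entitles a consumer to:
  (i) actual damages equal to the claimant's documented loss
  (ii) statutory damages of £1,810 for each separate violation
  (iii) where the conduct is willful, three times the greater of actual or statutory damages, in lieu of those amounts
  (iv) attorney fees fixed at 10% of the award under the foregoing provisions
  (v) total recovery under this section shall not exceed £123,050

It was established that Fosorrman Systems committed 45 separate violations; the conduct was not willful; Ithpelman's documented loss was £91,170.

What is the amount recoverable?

£123,050

Statutory damages: 45 × £1,810 = £81,450
Conduct not willful: the in-lieu enhancement does not apply.
Actual plus statutory damages: £91,170 + £81,450 = £172,620
Attorney fees: 10% of £172,620 = £17,262
Total before cap: £172,620 + £17,262 = £189,882
Cap at £123,050: £189,882 exceeds the cap → £123,050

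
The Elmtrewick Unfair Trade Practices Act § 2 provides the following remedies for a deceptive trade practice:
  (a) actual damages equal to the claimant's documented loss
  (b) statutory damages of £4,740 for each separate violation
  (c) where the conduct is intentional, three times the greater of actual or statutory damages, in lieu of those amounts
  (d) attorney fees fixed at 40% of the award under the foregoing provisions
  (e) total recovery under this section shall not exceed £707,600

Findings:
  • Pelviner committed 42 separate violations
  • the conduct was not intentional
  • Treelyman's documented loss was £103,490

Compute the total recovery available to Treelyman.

Statutory damages: 42 × £4,740 = £199,080
Conduct not intentional: the in-lieu enhancement does not apply.
Actual plus statutory damages: £103,490 + £199,080 = £302,570
Attorney fees: 40% of £302,570 = £121,028
Total before cap: £302,570 + £121,028 = £423,598
Cap at £707,600: £423,598 is within the cap, no reduction.

£423,598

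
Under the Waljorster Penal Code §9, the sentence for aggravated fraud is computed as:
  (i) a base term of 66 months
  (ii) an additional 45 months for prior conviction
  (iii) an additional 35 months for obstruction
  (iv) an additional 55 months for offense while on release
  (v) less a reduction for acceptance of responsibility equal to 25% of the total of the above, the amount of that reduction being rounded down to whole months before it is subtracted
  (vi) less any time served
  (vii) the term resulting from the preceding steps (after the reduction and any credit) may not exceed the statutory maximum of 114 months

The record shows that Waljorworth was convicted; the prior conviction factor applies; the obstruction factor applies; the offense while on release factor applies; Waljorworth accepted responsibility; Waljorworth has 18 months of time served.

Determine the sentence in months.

114 months

Prior conviction enhancement: +45 months
Obstruction enhancement: +35 months
Offense while on release enhancement: +55 months
Adjusted term: 66 months + 45 months + 35 months + 55 months = 201 months
Acceptance of responsibility reduction: 25% of 201 months = 50 months (rounded down)
After reduction: 201 − 50 = 151 months
Less time served: 151 months − 18 months = 133 months
Cap at 114 months: 133 months exceeds the cap → 114 months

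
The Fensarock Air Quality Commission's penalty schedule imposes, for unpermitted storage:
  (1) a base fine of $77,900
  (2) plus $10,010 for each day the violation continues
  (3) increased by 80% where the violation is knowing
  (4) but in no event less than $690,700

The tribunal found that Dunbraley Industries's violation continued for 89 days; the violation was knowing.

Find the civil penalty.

$1,743,822

Per-day component: 89 × $10,010 = $890,890
Base plus per-day: $77,900 + $890,890 = $968,790
Enhancement: 80% of $968,790 = $775,032
Enhanced fine: $968,790 + $775,032 = $1,743,822
Minimum $690,700: $1,743,822 meets the minimum, no increase.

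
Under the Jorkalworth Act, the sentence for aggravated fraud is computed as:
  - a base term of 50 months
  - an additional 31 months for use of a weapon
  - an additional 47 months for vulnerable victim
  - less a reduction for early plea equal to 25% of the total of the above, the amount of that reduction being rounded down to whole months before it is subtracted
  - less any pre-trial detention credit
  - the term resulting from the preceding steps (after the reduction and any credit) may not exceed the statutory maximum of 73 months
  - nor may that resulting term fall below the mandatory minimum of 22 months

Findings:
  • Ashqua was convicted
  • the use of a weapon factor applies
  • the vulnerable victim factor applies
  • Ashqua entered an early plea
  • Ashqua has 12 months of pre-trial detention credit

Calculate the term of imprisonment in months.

73 months

Use of a weapon enhancement: +31 months
Vulnerable victim enhancement: +47 months
Adjusted term: 50 months + 31 months + 47 months = 128 months
Early plea reduction: 25% of 128 months = 32 months (rounded down)
After reduction: 128 − 32 = 96 months
Less pre-trial detention credit: 96 months − 12 months = 84 months
Cap at 73 months: 84 months exceeds the cap → 73 months
Minimum 22 months: 73 months meets the minimum, no increase.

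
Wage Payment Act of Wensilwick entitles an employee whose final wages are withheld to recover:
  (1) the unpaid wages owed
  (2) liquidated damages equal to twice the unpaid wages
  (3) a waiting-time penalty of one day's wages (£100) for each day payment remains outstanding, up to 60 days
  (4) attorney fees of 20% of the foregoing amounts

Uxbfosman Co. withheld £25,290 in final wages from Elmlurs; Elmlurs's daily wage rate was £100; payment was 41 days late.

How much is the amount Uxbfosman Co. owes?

Doubled: 2 × £25,290 = £50,580
Penalty days: min(41, 60) = 41
Waiting-time penalty: 41 × £100 = £4,100
Subtotal: £25,290 + £50,580 + £4,100 = £79,970
Attorney fees: 20% of £79,970 = £15,994
Total award: £79,970 + £15,994 = £95,964

£95,964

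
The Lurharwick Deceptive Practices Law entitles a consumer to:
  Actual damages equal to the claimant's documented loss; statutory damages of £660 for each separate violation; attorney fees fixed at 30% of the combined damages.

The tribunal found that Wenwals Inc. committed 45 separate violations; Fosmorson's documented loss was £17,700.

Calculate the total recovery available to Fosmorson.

Total recovery: £61,620

Statutory damages: 45 × £660 = £29,700
Combined damages: £17,700 + £29,700 = £47,400
Attorney fees: 30% of £47,400 = £14,220
Total recovery: £47,400 + £14,220 = £61,620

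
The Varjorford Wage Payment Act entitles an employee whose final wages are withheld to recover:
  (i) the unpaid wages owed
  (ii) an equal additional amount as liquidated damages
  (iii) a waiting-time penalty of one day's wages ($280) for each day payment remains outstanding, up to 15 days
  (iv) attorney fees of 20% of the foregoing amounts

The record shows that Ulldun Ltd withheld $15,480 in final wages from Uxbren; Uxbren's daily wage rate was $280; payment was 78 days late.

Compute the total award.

Liquidated damages (equal amount): $15,480
Penalty days: min(78, 15) = 15
Waiting-time penalty: 15 × $280 = $4,200
Subtotal: $15,480 + $15,480 + $4,200 = $35,160
Attorney fees: 20% of $35,160 = $7,032
Total award: $35,160 + $7,032 = $42,192

$42,192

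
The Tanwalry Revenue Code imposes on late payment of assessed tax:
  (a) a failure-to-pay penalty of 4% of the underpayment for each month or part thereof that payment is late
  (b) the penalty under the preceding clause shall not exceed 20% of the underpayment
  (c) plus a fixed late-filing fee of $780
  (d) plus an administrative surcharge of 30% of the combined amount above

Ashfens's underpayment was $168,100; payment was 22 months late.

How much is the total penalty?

$44,720

Accrued rate: 4% × 22 = 88%, capped at 20% → 20%
Failure-to-pay penalty: 20% of $168,100 = $33,620
Penalty before surcharge: $33,620 + $780 = $34,400
Administrative surcharge: 30% of $34,400 = $10,320
Total penalty: $34,400 + $10,320 = $44,720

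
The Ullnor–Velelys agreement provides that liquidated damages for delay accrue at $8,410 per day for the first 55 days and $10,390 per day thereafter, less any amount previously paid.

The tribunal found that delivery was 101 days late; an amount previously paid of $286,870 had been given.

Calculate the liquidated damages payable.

First 55 days: 55 × $8,410 = $462,550
Remaining days: (101 − 55) × $10,390 = $477,940
Accrued per-day damages: $462,550 + $477,940 = $940,490
Less amount previously paid: $940,490 − $286,870 = $653,620

$653,620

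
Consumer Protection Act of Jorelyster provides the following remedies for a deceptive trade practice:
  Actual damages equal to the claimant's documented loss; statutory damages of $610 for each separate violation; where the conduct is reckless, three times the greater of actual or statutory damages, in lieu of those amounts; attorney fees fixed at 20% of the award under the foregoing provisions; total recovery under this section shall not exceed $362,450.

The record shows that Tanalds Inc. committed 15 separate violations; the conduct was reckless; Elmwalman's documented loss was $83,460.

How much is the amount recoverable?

$300,456

Statutory damages: 15 × $610 = $9,150
Greater of actual damages ($83,460) or statutory damages ($9,150): $83,460
Trebled: 3 × $83,460 = $250,380
Attorney fees: 20% of $250,380 = $50,076
Total before cap: $250,380 + $50,076 = $300,456
Cap at $362,450: $300,456 is within the cap, no reduction.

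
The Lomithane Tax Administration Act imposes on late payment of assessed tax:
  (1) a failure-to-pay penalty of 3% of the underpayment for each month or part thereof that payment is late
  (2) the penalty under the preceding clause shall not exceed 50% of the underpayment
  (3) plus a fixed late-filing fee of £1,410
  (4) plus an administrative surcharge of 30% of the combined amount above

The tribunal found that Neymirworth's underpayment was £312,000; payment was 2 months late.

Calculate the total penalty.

Accrued rate: 3% × 2 = 6%, capped at 50% → 6%
Failure-to-pay penalty: 6% of £312,000 = £18,720
Penalty before surcharge: £18,720 + £1,410 = £20,130
Administrative surcharge: 30% of £20,130 = £6,039
Total penalty: £20,130 + £6,039 = £26,169

Penalty: £26,169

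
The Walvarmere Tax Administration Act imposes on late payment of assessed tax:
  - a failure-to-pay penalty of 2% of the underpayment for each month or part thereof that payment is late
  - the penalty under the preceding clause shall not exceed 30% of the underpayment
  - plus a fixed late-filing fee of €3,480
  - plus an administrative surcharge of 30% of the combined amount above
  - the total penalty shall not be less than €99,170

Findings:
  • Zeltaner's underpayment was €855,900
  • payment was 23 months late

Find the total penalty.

Accrued rate: 2% × 23 = 46%, capped at 30% → 30%
Failure-to-pay penalty: 30% of €855,900 = €256,770
Penalty before surcharge: €256,770 + €3,480 = €260,250
Administrative surcharge: 30% of €260,250 = €78,075
Total penalty: €260,250 + €78,075 = €338,325
Minimum €99,170: €338,325 meets the minimum, no increase.

€338,325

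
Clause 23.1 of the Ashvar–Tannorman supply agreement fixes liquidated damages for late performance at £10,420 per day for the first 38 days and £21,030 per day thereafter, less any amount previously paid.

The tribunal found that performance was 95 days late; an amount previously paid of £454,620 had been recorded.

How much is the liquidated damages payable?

First 38 days: 38 × £10,420 = £395,960
Remaining days: (95 − 38) × £21,030 = £1,198,710
Accrued per-day damages: £395,960 + £1,198,710 = £1,594,670
Less amount previously paid: £1,594,670 − £454,620 = £1,140,050

Liquidated damages: £1,140,050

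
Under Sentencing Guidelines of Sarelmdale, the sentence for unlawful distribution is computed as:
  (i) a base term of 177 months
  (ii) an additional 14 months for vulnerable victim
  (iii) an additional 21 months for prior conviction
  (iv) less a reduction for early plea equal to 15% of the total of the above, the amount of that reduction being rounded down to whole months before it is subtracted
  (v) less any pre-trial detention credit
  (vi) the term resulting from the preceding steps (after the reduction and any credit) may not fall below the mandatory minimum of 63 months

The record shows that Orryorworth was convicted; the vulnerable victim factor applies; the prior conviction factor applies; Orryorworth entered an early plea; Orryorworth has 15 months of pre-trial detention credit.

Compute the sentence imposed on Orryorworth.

166 months

Vulnerable victim enhancement: +14 months
Prior conviction enhancement: +21 months
Adjusted term: 177 months + 14 months + 21 months = 212 months
Early plea reduction: 15% of 212 months = 31 months (rounded down)
After reduction: 212 − 31 = 181 months
Less pre-trial detention credit: 181 months − 15 months = 166 months
Minimum 63 months: 166 months meets the minimum, no increase.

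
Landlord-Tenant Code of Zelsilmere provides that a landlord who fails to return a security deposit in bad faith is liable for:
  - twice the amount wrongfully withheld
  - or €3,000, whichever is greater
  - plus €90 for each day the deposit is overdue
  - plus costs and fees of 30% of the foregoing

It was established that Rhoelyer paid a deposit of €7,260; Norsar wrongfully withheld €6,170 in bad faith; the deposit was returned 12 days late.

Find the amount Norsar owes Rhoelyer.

€17,446

Doubled: 2 × €6,170 = €12,340
Minimum €3,000: €12,340 meets the minimum, no increase.
Late-return penalty: 12 × €90 = €1,080
Damages plus late penalty: €12,340 + €1,080 = €13,420
Costs and fees: 30% of €13,420 = €4,026
Total recovery: €13,420 + €4,026 = €17,446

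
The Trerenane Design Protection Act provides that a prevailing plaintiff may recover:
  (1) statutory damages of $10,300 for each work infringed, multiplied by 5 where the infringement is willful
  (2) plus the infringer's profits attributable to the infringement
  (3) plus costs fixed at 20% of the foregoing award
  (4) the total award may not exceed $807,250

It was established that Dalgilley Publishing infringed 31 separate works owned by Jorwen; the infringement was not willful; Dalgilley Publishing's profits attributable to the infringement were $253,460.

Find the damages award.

$687,312

Statutory damages: 31 × $10,300 = $319,300
Infringement not willful: no ×5 enhancement.
Combined award: $319,300 + $253,460 = $572,760
Costs: 20% of $572,760 = $114,552
Award plus costs: $572,760 + $114,552 = $687,312
Cap at $807,250: $687,312 is within the cap, no reduction.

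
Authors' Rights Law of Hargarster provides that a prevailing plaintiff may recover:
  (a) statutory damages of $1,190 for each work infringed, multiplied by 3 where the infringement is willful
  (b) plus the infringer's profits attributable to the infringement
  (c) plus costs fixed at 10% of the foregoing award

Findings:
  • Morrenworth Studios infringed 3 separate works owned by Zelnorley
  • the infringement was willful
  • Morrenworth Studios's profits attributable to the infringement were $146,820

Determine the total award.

Statutory damages: 3 × $1,190 = $3,570
Trebled: 3 × $3,570 = $10,710
Combined award: $10,710 + $146,820 = $157,530
Costs: 10% of $157,530 = $15,753
Award plus costs: $157,530 + $15,753 = $173,283

$173,283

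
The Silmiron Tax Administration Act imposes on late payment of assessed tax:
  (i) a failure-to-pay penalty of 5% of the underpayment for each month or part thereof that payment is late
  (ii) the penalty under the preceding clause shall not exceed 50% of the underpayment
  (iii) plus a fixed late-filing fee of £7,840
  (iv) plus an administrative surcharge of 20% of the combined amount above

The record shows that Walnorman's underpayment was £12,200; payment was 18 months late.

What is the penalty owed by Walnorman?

Accrued rate: 5% × 18 = 90%, capped at 50% → 50%
Failure-to-pay penalty: 50% of £12,200 = £6,100
Penalty before surcharge: £6,100 + £7,840 = £13,940
Administrative surcharge: 20% of £13,940 = £2,788
Total penalty: £13,940 + £2,788 = £16,728

£16,728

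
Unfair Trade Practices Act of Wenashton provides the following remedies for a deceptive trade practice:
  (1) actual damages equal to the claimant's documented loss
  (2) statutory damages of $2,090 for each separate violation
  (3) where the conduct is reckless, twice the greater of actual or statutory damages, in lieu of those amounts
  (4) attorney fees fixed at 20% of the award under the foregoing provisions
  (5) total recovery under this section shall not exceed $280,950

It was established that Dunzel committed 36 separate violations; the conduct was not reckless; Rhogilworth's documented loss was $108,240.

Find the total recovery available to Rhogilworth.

$220,176

Statutory damages: 36 × $2,090 = $75,240
Conduct not reckless: the in-lieu enhancement does not apply.
Actual plus statutory damages: $108,240 + $75,240 = $183,480
Attorney fees: 20% of $183,480 = $36,696
Total before cap: $183,480 + $36,696 = $220,176
Cap at $280,950: $220,176 is within the cap, no reduction.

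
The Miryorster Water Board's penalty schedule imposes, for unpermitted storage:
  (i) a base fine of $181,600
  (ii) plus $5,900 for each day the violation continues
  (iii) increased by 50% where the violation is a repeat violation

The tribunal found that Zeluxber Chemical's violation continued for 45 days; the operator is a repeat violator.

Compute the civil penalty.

Per-day component: 45 × $5,900 = $265,500
Base plus per-day: $181,600 + $265,500 = $447,100
Enhancement: 50% of $447,100 = $223,550
Enhanced fine: $447,100 + $223,550 = $670,650

$670,650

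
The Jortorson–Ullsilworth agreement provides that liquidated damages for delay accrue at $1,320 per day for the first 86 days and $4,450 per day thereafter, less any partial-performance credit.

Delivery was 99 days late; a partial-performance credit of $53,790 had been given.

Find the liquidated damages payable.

First 86 days: 86 × $1,320 = $113,520
Remaining days: (99 − 86) × $4,450 = $57,850
Accrued per-day damages: $113,520 + $57,850 = $171,370
Less partial-performance credit: $171,370 − $53,790 = $117,580

$117,580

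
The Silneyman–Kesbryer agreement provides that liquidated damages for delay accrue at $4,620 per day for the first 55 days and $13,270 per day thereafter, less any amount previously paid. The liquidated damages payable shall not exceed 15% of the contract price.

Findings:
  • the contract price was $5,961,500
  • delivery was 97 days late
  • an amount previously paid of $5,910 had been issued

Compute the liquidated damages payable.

First 55 days: 55 × $4,620 = $254,100
Remaining days: (97 − 55) × $13,270 = $557,340
Accrued per-day damages: $254,100 + $557,340 = $811,440
Less amount previously paid: $811,440 − $5,910 = $805,530
Cap: 15% of $5,961,500 = $894,225
Cap at $894,225: $805,530 is within the cap, no reduction.

$805,530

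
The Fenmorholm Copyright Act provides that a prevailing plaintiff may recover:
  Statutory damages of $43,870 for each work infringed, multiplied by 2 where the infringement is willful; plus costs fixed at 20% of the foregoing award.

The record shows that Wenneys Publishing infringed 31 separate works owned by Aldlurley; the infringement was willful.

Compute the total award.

Statutory damages: 31 × $43,870 = $1,359,970
Doubled: 2 × $1,359,970 = $2,719,940
Costs: 20% of $2,719,940 = $543,988
Award plus costs: $2,719,940 + $543,988 = $3,263,928

$3,263,928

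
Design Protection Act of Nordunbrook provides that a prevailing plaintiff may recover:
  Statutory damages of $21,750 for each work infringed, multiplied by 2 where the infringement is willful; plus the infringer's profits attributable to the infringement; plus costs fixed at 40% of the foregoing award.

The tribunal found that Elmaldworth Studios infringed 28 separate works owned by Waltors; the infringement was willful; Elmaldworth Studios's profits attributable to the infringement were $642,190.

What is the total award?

Statutory damages: 28 × $21,750 = $609,000
Doubled: 2 × $609,000 = $1,218,000
Combined award: $1,218,000 + $642,190 = $1,860,190
Costs: 40% of $1,860,190 = $744,076
Award plus costs: $1,860,190 + $744,076 = $2,604,266

Award: $2,604,266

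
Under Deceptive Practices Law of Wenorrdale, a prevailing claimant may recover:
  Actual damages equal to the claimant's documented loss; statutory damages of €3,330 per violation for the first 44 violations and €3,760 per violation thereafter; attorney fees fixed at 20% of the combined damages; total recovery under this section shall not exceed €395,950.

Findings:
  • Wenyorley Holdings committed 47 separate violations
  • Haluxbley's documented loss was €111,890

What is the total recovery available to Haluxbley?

First 44 violations: 44 × €3,330 = €146,520
Remaining violations: (47 − 44) × €3,760 = €11,280
Statutory damages: €146,520 + €11,280 = €157,800
Combined damages: €111,890 + €157,800 = €269,690
Attorney fees: 20% of €269,690 = €53,938
Total before cap: €269,690 + €53,938 = €323,628
Cap at €395,950: €323,628 is within the cap, no reduction.

€323,628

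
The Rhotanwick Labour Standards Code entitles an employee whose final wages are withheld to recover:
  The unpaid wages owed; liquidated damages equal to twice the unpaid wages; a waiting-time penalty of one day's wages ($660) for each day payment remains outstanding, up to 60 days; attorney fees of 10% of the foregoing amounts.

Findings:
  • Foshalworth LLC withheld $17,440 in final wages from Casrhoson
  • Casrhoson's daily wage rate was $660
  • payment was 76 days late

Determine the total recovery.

$101,112

Doubled: 2 × $17,440 = $34,880
Penalty days: min(76, 60) = 60
Waiting-time penalty: 60 × $660 = $39,600
Subtotal: $17,440 + $34,880 + $39,600 = $91,920
Attorney fees: 10% of $91,920 = $9,192
Total award: $91,920 + $9,192 = $101,112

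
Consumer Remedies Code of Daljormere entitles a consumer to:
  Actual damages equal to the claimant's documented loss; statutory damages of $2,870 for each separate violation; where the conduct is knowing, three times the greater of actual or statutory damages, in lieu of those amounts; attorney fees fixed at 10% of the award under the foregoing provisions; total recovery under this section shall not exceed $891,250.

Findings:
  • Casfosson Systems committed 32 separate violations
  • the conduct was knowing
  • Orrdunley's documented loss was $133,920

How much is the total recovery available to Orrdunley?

$441,936

Statutory damages: 32 × $2,870 = $91,840
Greater of actual damages ($133,920) or statutory damages ($91,840): $133,920
Trebled: 3 × $133,920 = $401,760
Attorney fees: 10% of $401,760 = $40,176
Total before cap: $401,760 + $40,176 = $441,936
Cap at $891,250: $441,936 is within the cap, no reduction.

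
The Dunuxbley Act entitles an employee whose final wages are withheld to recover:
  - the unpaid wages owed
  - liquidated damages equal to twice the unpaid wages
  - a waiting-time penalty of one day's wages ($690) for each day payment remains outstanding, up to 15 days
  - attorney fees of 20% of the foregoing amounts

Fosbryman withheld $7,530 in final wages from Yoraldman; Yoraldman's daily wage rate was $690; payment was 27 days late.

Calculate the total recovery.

$39,528

Doubled: 2 × $7,530 = $15,060
Penalty days: min(27, 15) = 15
Waiting-time penalty: 15 × $690 = $10,350
Subtotal: $7,530 + $15,060 + $10,350 = $32,940
Attorney fees: 20% of $32,940 = $6,588
Total award: $32,940 + $6,588 = $39,528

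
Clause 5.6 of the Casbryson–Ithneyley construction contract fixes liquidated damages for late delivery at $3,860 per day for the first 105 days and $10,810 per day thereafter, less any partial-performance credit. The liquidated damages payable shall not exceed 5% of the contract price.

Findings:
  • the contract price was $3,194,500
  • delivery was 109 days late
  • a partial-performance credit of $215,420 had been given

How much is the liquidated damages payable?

First 105 days: 105 × $3,860 = $405,300
Remaining days: (109 − 105) × $10,810 = $43,240
Accrued per-day damages: $405,300 + $43,240 = $448,540
Less partial-performance credit: $448,540 − $215,420 = $233,120
Cap: 5% of $3,194,500 = $159,725
Cap at $159,725: $233,120 exceeds the cap → $159,725

Liquidated damages: $159,725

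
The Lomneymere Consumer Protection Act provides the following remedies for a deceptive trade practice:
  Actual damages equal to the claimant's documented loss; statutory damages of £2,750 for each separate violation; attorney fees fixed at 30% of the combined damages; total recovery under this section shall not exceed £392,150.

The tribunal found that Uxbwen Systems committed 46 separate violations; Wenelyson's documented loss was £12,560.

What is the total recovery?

Statutory damages: 46 × £2,750 = £126,500
Combined damages: £12,560 + £126,500 = £139,060
Attorney fees: 30% of £139,060 = £41,718
Total before cap: £139,060 + £41,718 = £180,778
Cap at £392,150: £180,778 is within the cap, no reduction.

Total recovery: £180,778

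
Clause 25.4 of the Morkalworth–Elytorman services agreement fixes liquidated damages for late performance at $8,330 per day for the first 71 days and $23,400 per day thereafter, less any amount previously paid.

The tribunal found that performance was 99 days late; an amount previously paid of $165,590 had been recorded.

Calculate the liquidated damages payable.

$1,081,040

First 71 days: 71 × $8,330 = $591,430
Remaining days: (99 − 71) × $23,400 = $655,200
Accrued per-day damages: $591,430 + $655,200 = $1,246,630
Less amount previously paid: $1,246,630 − $165,590 = $1,081,040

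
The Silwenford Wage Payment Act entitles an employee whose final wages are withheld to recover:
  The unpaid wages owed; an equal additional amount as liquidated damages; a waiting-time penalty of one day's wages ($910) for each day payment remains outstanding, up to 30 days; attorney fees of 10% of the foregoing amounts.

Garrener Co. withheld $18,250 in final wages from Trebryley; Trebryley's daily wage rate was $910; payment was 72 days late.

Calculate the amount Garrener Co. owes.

Liquidated damages (equal amount): $18,250
Penalty days: min(72, 30) = 30
Waiting-time penalty: 30 × $910 = $27,300
Subtotal: $18,250 + $18,250 + $27,300 = $63,800
Attorney fees: 10% of $63,800 = $6,380
Total award: $63,800 + $6,380 = $70,180

$70,180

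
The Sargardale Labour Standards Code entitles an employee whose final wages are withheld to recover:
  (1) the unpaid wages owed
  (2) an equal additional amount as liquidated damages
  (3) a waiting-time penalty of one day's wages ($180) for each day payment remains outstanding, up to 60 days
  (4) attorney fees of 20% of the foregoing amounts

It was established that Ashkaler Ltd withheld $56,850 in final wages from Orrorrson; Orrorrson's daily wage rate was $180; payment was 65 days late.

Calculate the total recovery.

Liquidated damages (equal amount): $56,850
Penalty days: min(65, 60) = 60
Waiting-time penalty: 60 × $180 = $10,800
Subtotal: $56,850 + $56,850 + $10,800 = $124,500
Attorney fees: 20% of $124,500 = $24,900
Total award: $124,500 + $24,900 = $149,400

$149,400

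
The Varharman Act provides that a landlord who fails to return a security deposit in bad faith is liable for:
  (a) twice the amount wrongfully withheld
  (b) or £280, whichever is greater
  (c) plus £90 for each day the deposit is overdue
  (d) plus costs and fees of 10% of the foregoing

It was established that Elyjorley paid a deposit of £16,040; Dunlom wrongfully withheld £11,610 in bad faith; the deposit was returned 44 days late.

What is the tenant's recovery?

Recovery: £29,898

Doubled: 2 × £11,610 = £23,220
Minimum £280: £23,220 meets the minimum, no increase.
Late-return penalty: 44 × £90 = £3,960
Damages plus late penalty: £23,220 + £3,960 = £27,180
Costs and fees: 10% of £27,180 = £2,718
Total recovery: £27,180 + £2,718 = £29,898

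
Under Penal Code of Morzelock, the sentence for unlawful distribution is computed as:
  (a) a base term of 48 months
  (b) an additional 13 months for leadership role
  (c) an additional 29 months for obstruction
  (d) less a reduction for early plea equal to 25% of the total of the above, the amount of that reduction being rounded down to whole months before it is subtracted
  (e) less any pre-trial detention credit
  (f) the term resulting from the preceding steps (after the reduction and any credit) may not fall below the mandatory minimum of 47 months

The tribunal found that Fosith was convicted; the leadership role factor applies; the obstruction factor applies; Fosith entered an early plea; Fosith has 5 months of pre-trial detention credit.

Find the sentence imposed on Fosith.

Leadership role enhancement: +13 months
Obstruction enhancement: +29 months
Adjusted term: 48 months + 13 months + 29 months = 90 months
Early plea reduction: 25% of 90 months = 22 months (rounded down)
After reduction: 90 − 22 = 68 months
Less pre-trial detention credit: 68 months − 5 months = 63 months
Minimum 47 months: 63 months meets the minimum, no increase.

63 months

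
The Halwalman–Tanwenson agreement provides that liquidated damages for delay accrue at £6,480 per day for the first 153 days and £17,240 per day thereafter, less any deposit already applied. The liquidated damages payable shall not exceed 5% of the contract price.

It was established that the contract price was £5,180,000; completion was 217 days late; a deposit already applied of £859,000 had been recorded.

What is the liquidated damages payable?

First 153 days: 153 × £6,480 = £991,440
Remaining days: (217 − 153) × £17,240 = £1,103,360
Accrued per-day damages: £991,440 + £1,103,360 = £2,094,800
Less deposit already applied: £2,094,800 − £859,000 = £1,235,800
Cap: 5% of £5,180,000 = £259,000
Cap at £259,000: £1,235,800 exceeds the cap → £259,000

£259,000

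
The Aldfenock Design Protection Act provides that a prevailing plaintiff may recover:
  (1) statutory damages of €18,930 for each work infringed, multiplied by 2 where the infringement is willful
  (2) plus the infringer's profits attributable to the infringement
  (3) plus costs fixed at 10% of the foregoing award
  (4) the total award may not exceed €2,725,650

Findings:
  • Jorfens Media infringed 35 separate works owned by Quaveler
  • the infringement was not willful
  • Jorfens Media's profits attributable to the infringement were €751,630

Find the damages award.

Award: €1,555,598

Statutory damages: 35 × €18,930 = €662,550
Infringement not willful: no ×2 enhancement.
Combined award: €662,550 + €751,630 = €1,414,180
Costs: 10% of €1,414,180 = €141,418
Award plus costs: €1,414,180 + €141,418 = €1,555,598
Cap at €2,725,650: €1,555,598 is within the cap, no reduction.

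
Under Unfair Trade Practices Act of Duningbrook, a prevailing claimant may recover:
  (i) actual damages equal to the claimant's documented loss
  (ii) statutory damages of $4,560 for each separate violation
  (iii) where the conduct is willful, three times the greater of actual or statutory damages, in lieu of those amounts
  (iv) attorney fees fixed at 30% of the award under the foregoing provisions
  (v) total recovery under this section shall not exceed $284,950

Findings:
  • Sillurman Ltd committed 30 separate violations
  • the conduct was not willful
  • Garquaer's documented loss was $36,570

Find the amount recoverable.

Statutory damages: 30 × $4,560 = $136,800
Conduct not willful: the in-lieu enhancement does not apply.
Actual plus statutory damages: $36,570 + $136,800 = $173,370
Attorney fees: 30% of $173,370 = $52,011
Total before cap: $173,370 + $52,011 = $225,381
Cap at $284,950: $225,381 is within the cap, no reduction.

$225,381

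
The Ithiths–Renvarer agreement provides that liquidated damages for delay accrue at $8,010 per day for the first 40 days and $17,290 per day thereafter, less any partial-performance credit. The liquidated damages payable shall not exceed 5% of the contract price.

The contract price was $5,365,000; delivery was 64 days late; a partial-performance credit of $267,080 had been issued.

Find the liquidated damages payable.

$268,250

First 40 days: 40 × $8,010 = $320,400
Remaining days: (64 − 40) × $17,290 = $414,960
Accrued per-day damages: $320,400 + $414,960 = $735,360
Less partial-performance credit: $735,360 − $267,080 = $468,280
Cap: 5% of $5,365,000 = $268,250
Cap at $268,250: $468,280 exceeds the cap → $268,250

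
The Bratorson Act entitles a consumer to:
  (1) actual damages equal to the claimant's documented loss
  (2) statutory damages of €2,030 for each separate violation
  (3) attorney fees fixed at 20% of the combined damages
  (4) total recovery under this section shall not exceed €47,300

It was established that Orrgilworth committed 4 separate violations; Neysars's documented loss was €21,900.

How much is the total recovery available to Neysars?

€36,024

Statutory damages: 4 × €2,030 = €8,120
Combined damages: €21,900 + €8,120 = €30,020
Attorney fees: 20% of €30,020 = €6,004
Total before cap: €30,020 + €6,004 = €36,024
Cap at €47,300: €36,024 is within the cap, no reduction.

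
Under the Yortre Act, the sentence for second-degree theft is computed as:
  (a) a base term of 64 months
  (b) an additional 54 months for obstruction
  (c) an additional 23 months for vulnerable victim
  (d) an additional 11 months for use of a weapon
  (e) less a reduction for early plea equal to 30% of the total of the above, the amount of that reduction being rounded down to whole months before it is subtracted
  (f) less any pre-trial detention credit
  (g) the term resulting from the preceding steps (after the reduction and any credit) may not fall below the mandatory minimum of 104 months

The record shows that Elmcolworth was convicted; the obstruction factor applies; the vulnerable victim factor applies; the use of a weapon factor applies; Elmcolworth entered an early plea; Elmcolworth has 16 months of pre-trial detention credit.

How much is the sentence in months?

104 months

Obstruction enhancement: +54 months
Vulnerable victim enhancement: +23 months
Use of a weapon enhancement: +11 months
Adjusted term: 64 months + 54 months + 23 months + 11 months = 152 months
Early plea reduction: 30% of 152 months = 45 months (rounded down)
After reduction: 152 − 45 = 107 months
Less pre-trial detention credit: 107 months − 16 months = 91 months
Minimum 104 months: 91 months is below the minimum → 104 months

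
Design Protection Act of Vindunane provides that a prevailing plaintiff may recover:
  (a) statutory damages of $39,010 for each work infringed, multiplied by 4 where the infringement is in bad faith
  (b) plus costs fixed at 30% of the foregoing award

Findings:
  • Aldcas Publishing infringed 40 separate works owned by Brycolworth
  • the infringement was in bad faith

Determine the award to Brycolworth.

$8,114,080

Statutory damages: 40 × $39,010 = $1,560,400
Multiplied by 4: 4 × $1,560,400 = $6,241,600
Costs: 30% of $6,241,600 = $1,872,480
Award plus costs: $6,241,600 + $1,872,480 = $8,114,080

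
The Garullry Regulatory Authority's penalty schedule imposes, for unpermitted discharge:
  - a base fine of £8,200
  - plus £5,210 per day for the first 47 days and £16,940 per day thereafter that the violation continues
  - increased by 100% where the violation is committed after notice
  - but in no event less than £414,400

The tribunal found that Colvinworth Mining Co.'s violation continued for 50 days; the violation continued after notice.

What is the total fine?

£607,780

First 47 days: 47 × £5,210 = £244,870
Remaining days: (50 − 47) × £16,940 = £50,820
Per-day component: £244,870 + £50,820 = £295,690
Base plus per-day: £8,200 + £295,690 = £303,890
Enhancement: 100% of £303,890 = £303,890
Enhanced fine: £303,890 + £303,890 = £607,780
Minimum £414,400: £607,780 meets the minimum, no increase.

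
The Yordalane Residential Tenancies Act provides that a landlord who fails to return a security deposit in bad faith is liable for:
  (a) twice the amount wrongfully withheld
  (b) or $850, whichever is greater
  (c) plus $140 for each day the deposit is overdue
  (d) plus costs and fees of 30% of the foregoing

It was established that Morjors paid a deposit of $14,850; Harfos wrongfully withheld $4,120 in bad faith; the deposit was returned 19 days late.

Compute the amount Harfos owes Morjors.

Recovery: $14,170

Doubled: 2 × $4,120 = $8,240
Minimum $850: $8,240 meets the minimum, no increase.
Late-return penalty: 19 × $140 = $2,660
Damages plus late penalty: $8,240 + $2,660 = $10,900
Costs and fees: 30% of $10,900 = $3,270
Total recovery: $10,900 + $3,270 = $14,170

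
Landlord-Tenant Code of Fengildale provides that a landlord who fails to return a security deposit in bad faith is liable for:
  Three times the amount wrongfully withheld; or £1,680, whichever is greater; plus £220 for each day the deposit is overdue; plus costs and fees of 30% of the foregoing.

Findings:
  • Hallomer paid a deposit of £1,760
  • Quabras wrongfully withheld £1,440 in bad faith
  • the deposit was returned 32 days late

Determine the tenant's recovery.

Trebled: 3 × £1,440 = £4,320
Minimum £1,680: £4,320 meets the minimum, no increase.
Late-return penalty: 32 × £220 = £7,040
Damages plus late penalty: £4,320 + £7,040 = £11,360
Costs and fees: 30% of £11,360 = £3,408
Total recovery: £11,360 + £3,408 = £14,768

£14,768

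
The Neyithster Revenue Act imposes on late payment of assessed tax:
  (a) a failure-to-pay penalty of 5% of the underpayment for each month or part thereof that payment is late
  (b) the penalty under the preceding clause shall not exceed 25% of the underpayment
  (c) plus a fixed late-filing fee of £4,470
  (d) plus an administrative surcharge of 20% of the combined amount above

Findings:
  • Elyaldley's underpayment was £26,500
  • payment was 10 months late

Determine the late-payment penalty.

Accrued rate: 5% × 10 = 50%, capped at 25% → 25%
Failure-to-pay penalty: 25% of £26,500 = £6,625
Penalty before surcharge: £6,625 + £4,470 = £11,095
Administrative surcharge: 20% of £11,095 = £2,219
Total penalty: £11,095 + £2,219 = £13,314

£13,314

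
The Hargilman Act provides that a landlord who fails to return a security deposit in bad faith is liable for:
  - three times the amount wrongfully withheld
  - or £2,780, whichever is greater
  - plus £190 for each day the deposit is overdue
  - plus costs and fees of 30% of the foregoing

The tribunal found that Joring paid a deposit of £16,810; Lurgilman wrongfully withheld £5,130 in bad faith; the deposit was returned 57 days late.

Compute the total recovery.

£34,086

Trebled: 3 × £5,130 = £15,390
Minimum £2,780: £15,390 meets the minimum, no increase.
Late-return penalty: 57 × £190 = £10,830
Damages plus late penalty: £15,390 + £10,830 = £26,220
Costs and fees: 30% of £26,220 = £7,866
Total recovery: £26,220 + £7,866 = £34,086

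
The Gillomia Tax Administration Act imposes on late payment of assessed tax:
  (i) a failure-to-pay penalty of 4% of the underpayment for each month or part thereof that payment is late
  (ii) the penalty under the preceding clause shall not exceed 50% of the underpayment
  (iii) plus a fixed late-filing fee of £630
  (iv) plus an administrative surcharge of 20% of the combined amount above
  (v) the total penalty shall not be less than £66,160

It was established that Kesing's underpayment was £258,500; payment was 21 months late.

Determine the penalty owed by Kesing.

Accrued rate: 4% × 21 = 84%, capped at 50% → 50%
Failure-to-pay penalty: 50% of £258,500 = £129,250
Penalty before surcharge: £129,250 + £630 = £129,880
Administrative surcharge: 20% of £129,880 = £25,976
Total penalty: £129,880 + £25,976 = £155,856
Minimum £66,160: £155,856 meets the minimum, no increase.

£155,856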